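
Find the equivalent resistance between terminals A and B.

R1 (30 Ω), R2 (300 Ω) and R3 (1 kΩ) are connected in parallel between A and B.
Reduce the network between node 0 (A) and node 1 (B) by series/parallel combination:
  Rp1 = R1 ‖ R2 ‖ R3 (parallel, all between nodes 0 and 1) = 1/(1/30 + 1/300 + 1/1000) = 26.55 Ω
R_eq = 26.55 Ω

Final answer: 26.55 Ω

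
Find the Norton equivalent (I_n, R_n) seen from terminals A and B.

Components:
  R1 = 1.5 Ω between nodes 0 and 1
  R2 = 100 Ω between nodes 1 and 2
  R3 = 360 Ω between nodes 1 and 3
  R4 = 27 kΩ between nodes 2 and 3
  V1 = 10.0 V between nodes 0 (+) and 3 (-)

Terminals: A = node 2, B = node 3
Find the Thévenin equivalent first; then I_n = V_th/R_th and R_n = R_th.
Step 1 — V_th is the open-circuit voltage V_A - V_B (nothing connected across the terminals).
Nodal analysis, taking node 3 as the 0 V reference.
Source V1 fixes V_0 = 10 V.
KCL at each unknown node (sum of currents leaving = 0; resistances in Ω):
  Node 1: (V_1 - 10)/1.5 + (V_1 - V_2)/100 + (V_1 - 0)/360 = 0
  Node 2: (V_2 - V_1)/100 + (V_2 - 0)/27000 = 0
Collecting terms (coefficients in siemens):
  0.6794·V_1 - 0.01·V_2 = 6.667
  0.01004·V_2 - 0.01·V_1 = 0
Determinant D = (0.6794)(0.01004) - (-0.01)(-0.01) = 0.00672
V_1 = [(6.667)(0.01004) - (-0.01)(0)]/D = 9.958 V
V_2 = [(0.6794)(0) - (6.667)(-0.01)]/D = 9.921 V
V_th = V_2 - V_3 = 9.921 - 0 = 9.921 V
Step 2 — R_th: zero the source — replace V1 by a short circuit (node 3 merges into node 0) — and find the resistance seen between A (node 2) and B (node 0).
Reduce the network between node 2 (A) and node 0 (B) by series/parallel combination:
  Rp1 = R1 ‖ R3 (parallel, both between nodes 0 and 1) = 1/(1/1.5 + 1/360) = 1.494 Ω
  Rs1 = R2 + Rp1 (series, joined only at node 1) = 100 + 1.494 = 101.5 Ω
  Rp2 = R4 ‖ Rs1 (parallel, both between nodes 0 and 2) = 1/(1/27000 + 1/101.5) = 101.1 Ω
R_th = 101.1 Ω
I_n = V_th/R_th = 9.921/101.1 = 0.09812 A, and R_n = R_th = 101.1 Ω

Final answer: I_n = 0.09812 A, R_n = 101.1 Ω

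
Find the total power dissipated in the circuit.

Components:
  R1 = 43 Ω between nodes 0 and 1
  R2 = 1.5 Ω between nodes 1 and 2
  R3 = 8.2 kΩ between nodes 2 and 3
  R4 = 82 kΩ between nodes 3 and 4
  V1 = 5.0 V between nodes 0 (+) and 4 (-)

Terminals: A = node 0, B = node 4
Nodal analysis, taking node 4 as the 0 V reference.
Source V1 fixes V_0 = 5 V.
KCL at each unknown node (sum of currents leaving = 0; resistances in Ω):
  Node 1: (V_1 - 5)/43 + (V_1 - V_2)/1.5 = 0
  Node 2: (V_2 - V_1)/1.5 + (V_2 - V_3)/8200 = 0
  Node 3: (V_3 - V_2)/8200 + (V_3 - 0)/82000 = 0
Collecting terms (coefficients in siemens):
  0.6899·V_1 - 0.6667·V_2 = 0.1163
  0.6668·V_2 - 0.6667·V_1 - 0.000122·V_3 = 0
  0.0001341·V_3 - 0.000122·V_2 = 0
Solving these 3 simultaneous equations (Gaussian elimination) gives:
  V_1 = 4.998 V, V_2 = 4.998 V, V_3 = 4.543 V
Power in each resistor, P = (ΔV)²/R:
  P_R1 = (5 - 4.998)²/43 = 0.000000132 W
  P_R2 = (4.998 - 4.998)²/1.5 = 0.000000004605 W
  P_R3 = (4.998 - 4.543)²/8200 = 0.00002517 W
  P_R4 = (4.543 - 0)²/82000 = 0.0002517 W
P_total = P_R1 + P_R2 + P_R3 + P_R4 = 0.000277 W

Final answer: 0.000277 W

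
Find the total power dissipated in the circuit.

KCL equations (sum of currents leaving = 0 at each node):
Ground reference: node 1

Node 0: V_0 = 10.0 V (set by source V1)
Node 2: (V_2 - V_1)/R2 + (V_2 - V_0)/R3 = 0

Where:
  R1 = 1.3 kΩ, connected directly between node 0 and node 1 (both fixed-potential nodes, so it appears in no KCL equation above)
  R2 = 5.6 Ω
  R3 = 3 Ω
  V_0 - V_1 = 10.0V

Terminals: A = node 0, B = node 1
Nodal analysis, taking node 1 as the 0 V reference.
Source V1 fixes V_0 = 10 V.
KCL at each unknown node (sum of currents leaving = 0; resistances in Ω):
  Node 2: (V_2 - 0)/5.6 + (V_2 - 10)/3 = 0
Collecting terms: 0.5119 × V_2 = 3.333  =>  V_2 = 6.512 V
Power in each resistor, P = (ΔV)²/R:
  P_R1 = (10 - 0)²/1300 = 0.07692 W
  P_R2 = (0 - 6.512)²/5.6 = 7.572 W
  P_R3 = (10 - 6.512)²/3 = 4.056 W
P_total = P_R1 + P_R2 + P_R3 = 11.7 W

Final answer: 11.7 W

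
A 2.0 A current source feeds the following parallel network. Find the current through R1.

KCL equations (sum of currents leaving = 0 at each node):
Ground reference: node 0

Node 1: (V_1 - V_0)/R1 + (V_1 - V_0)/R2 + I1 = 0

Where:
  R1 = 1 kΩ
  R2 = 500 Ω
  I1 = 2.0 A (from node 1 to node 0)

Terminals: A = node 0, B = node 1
All resistors sit directly between nodes 0 and 1, so they are in parallel and share one voltage V; the full source current 2 A splits among them.
1/R_par = 1/1000 + 1/500 = 0.003 S  =>  R_par = 333.3 Ω
V = I × R_par = 2 × 333.3 = 666.7 V
I_R1 = V/R1 = 666.7/1000 = 0.6667 A

Final answer: 0.6667 A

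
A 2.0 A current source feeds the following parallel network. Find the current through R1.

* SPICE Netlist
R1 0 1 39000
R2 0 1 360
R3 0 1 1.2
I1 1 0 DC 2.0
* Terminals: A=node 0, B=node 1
All resistors sit directly between nodes 0 and 1, so they are in parallel and share one voltage V; the full source current 2 A splits among them.
1/R_par = 1/39000 + 1/360 + 1/1.2 = 0.8361 S  =>  R_par = 1.196 Ω
V = I × R_par = 2 × 1.196 = 2.392 V
I_R1 = V/R1 = 2.392/39000 = 0.00006133 A

Final answer: 6.133e-05 A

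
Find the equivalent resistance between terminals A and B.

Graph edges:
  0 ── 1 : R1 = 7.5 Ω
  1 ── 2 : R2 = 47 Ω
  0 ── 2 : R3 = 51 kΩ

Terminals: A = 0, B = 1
Reduce the network between node 0 (A) and node 1 (B) by series/parallel combination:
  Rs1 = R3 + R2 (series, joined only at node 2) = 51000 + 47 = 51050 Ω
  Rp1 = R1 ‖ Rs1 (parallel, both between nodes 0 and 1) = 1/(1/7.5 + 1/51050) = 7.499 Ω
R_eq = 7.499 Ω

Final answer: 7.499 Ω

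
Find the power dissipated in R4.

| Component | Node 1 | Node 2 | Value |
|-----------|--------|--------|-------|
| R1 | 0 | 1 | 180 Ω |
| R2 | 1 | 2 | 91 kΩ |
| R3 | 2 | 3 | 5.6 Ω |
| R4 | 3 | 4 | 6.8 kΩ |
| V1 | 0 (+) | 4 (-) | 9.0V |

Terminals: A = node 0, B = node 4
Nodal analysis, taking node 4 as the 0 V reference.
Source V1 fixes V_0 = 9 V.
KCL at each unknown node (sum of currents leaving = 0; resistances in Ω):
  Node 1: (V_1 - 9)/180 + (V_1 - V_2)/91000 = 0
  Node 2: (V_2 - V_1)/91000 + (V_2 - V_3)/5.6 = 0
  Node 3: (V_3 - V_2)/5.6 + (V_3 - 0)/6800 = 0
Collecting terms (coefficients in siemens):
  0.005567·V_1 - 0.00001099·V_2 = 0.05
  0.1786·V_2 - 0.00001099·V_1 - 0.1786·V_3 = 0
  0.1787·V_3 - 0.1786·V_2 = 0
Solving these 3 simultaneous equations (Gaussian elimination) gives:
  V_1 = 8.983 V, V_2 = 0.6251 V, V_3 = 0.6246 V
I_R4 = (V_3 - V_4)/R4 = (0.6246 - 0)/6800 = 0.00009185 A
P_R4 = I_R4² × R4 = (0.00009185)² × 6800 = 0.00005737 W

Final answer: 5.737e-05 W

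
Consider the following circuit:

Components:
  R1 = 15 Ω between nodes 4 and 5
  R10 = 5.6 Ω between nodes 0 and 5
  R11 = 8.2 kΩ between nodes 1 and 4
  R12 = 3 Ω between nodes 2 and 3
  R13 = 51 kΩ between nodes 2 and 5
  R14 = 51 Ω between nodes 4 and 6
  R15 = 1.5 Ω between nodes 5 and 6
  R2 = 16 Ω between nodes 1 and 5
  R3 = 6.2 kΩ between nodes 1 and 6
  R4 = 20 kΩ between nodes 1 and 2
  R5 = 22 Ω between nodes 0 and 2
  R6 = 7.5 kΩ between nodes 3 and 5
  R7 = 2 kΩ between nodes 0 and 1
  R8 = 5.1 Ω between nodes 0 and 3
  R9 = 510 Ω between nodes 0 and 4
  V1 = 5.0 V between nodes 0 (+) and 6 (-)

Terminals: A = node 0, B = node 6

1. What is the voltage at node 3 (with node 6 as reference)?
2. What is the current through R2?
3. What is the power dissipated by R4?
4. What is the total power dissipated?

Nodal analysis, taking node 6 as the 0 V reference.
Source V1 fixes V_0 = 5 V.
KCL at each unknown node (sum of currents leaving = 0; resistances in Ω):
  Node 1: (V_1 - V_5)/16 + (V_1 - 0)/6200 + (V_1 - V_2)/20000 + (V_1 - 5)/2000 + (V_1 - V_4)/8200 = 0
  Node 2: (V_2 - V_1)/20000 + (V_2 - 5)/22 + (V_2 - V_3)/3 + (V_2 - V_5)/51000 = 0
  Node 3: (V_3 - V_5)/7500 + (V_3 - 5)/5.1 + (V_3 - V_2)/3 = 0
  Node 4: (V_4 - V_5)/15 + (V_4 - 5)/510 + (V_4 - V_1)/8200 + (V_4 - 0)/51 = 0
  Node 5: (V_5 - V_4)/15 + (V_5 - V_1)/16 + (V_5 - V_3)/7500 + (V_5 - 5)/5.6 + (V_5 - V_2)/51000 + (V_5 - 0)/1.5 = 0
Collecting terms (coefficients in siemens):
  0.06333·V_1 - 0.00005·V_2 - 0.000122·V_4 - 0.0625·V_5 = 0.0025
  0.3789·V_2 - 0.00005·V_1 - 0.3333·V_3 - 0.00001961·V_5 = 0.2273
  0.5295·V_3 - 0.3333·V_2 - 0.0001333·V_5 = 0.9804
  0.08836·V_4 - 0.000122·V_1 - 0.06667·V_5 = 0.009804
  0.9746·V_5 - 0.0625·V_1 - 0.00001961·V_2 - 0.0001333·V_3 - 0.06667·V_4 = 0.8929
Solving these 5 simultaneous equations (Gaussian elimination) gives:
  V_1 = 1.079 V, V_2 = 4.996 V, V_3 = 4.997 V, V_4 = 0.9031 V
  V_5 = 1.048 V
Part 1:
  Read off the nodal solution: V_3 = 4.997 V
Part 2:
  I_R2 = (V_1 - V_5)/R2 = (1.079 - 1.048)/16 = 0.001961 A
  Magnitude: I_R2 = 0.001961 A
Part 3:
  I_R4 = (V_1 - V_2)/R4 = (1.079 - 4.996)/20000 = -0.0001959 A
  P_R4 = I_R4² × R4 = (-0.0001959)² × 20000 = 0.0007672 W
Part 4:
  Power in each resistor, P = (ΔV)²/R:
    P_R1 = (0.9031 - 1.048)²/15 = 0.001398 W
    P_R2 = (1.079 - 1.048)²/16 = 0.0000615 W
    P_R3 = (1.079 - 0)²/6200 = 0.0001879 W
    P_R4 = (1.079 - 4.996)²/20000 = 0.0007672 W
    P_R5 = (5 - 4.996)²/22 = 0.0000005827 W
    P_R6 = (4.997 - 1.048)²/7500 = 0.002079 W
    P_R7 = (5 - 1.079)²/2000 = 0.007686 W
    P_R8 = (5 - 4.997)²/5.1 = 0.00000207 W
    P_R9 = (5 - 0.9031)²/510 = 0.03291 W
    P_R10 = (5 - 1.048)²/5.6 = 2.789 W
    P_R11 = (1.079 - 0.9031)²/8200 = 0.000003785 W
    P_R12 = (4.996 - 4.997)²/3 = 0.00000003665 W
    P_R13 = (4.996 - 1.048)²/51000 = 0.0003057 W
    P_R14 = (0.9031 - 0)²/51 = 0.01599 W
    P_R15 = (1.048 - 0)²/1.5 = 0.7321 W
  P_total = P_R1 + P_R2 + P_R3 + P_R4 + P_R5 + P_R6 + P_R7 + P_R8 + P_R9 + P_R10 + P_R11 + P_R12 + P_R13 + P_R14 + P_R15 = 3.583 W

Final answers:
1. V_3 = 4.997 V
2. I_R2 = 0.001961 A
3. P_R4 = 0.0007672 W
4. P_total = 3.583 W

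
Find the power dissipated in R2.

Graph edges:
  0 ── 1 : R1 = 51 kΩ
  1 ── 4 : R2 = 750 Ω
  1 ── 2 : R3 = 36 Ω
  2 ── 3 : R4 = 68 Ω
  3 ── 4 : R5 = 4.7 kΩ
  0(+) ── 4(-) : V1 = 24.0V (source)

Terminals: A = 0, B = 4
Nodal analysis, taking node 4 as the 0 V reference.
Source V1 fixes V_0 = 24 V.
KCL at each unknown node (sum of currents leaving = 0; resistances in Ω):
  Node 1: (V_1 - 24)/51000 + (V_1 - 0)/750 + (V_1 - V_2)/36 = 0
  Node 2: (V_2 - V_1)/36 + (V_2 - V_3)/68 = 0
  Node 3: (V_3 - V_2)/68 + (V_3 - 0)/4700 = 0
Collecting terms (coefficients in siemens):
  0.02913·V_1 - 0.02778·V_2 = 0.0004706
  0.04248·V_2 - 0.02778·V_1 - 0.01471·V_3 = 0
  0.01492·V_3 - 0.01471·V_2 = 0
Solving these 3 simultaneous equations (Gaussian elimination) gives:
  V_1 = 0.3014 V, V_2 = 0.2992 V, V_3 = 0.2949 V
I_R2 = (V_1 - V_4)/R2 = (0.3014 - 0)/750 = 0.0004019 A
P_R2 = I_R2² × R2 = (0.0004019)² × 750 = 0.0001212 W

Final answer: 0.0001212 W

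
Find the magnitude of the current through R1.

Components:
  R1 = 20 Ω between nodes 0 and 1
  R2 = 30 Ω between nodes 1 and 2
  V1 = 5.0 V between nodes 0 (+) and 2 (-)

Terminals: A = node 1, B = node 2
Nodal analysis, taking node 2 as the 0 V reference.
Source V1 fixes V_0 = 5 V.
KCL at each unknown node (sum of currents leaving = 0; resistances in Ω):
  Node 1: (V_1 - 5)/20 + (V_1 - 0)/30 = 0
Collecting terms: 0.08333 × V_1 = 0.25  =>  V_1 = 3 V
I_R1 = (V_0 - V_1)/R1 = (5 - 3)/20 = 0.1 A
|I_R1| = 0.1 A

Final answer: |I_R1| = 0.1 A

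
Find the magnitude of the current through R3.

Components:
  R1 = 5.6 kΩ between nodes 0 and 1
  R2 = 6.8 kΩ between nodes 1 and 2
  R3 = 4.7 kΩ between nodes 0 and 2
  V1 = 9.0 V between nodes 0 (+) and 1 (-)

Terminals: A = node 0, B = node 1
Nodal analysis, taking node 1 as the 0 V reference.
Source V1 fixes V_0 = 9 V.
KCL at each unknown node (sum of currents leaving = 0; resistances in Ω):
  Node 2: (V_2 - 0)/6800 + (V_2 - 9)/4700 = 0
Collecting terms: 0.0003598 × V_2 = 0.001915  =>  V_2 = 5.322 V
I_R3 = (V_0 - V_2)/R3 = (9 - 5.322)/4700 = 0.0007826 A
|I_R3| = 0.0007826 A

Final answer: |I_R3| = 0.0007826 A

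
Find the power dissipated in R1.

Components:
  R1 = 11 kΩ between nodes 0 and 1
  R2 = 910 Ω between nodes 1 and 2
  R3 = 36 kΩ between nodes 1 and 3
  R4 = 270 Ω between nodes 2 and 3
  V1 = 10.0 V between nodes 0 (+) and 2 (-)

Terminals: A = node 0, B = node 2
Nodal analysis, taking node 2 as the 0 V reference.
Source V1 fixes V_0 = 10 V.
KCL at each unknown node (sum of currents leaving = 0; resistances in Ω):
  Node 1: (V_1 - 10)/11000 + (V_1 - 0)/910 + (V_1 - V_3)/36000 = 0
  Node 3: (V_3 - V_1)/36000 + (V_3 - 0)/270 = 0
Collecting terms (coefficients in siemens):
  0.001218·V_1 - 0.00002778·V_3 = 0.0009091
  0.003731·V_3 - 0.00002778·V_1 = 0
Determinant D = (0.001218)(0.003731) - (-0.00002778)(-0.00002778) = 0.000004543
V_1 = [(0.0009091)(0.003731) - (-0.00002778)(0)]/D = 0.7468 V
V_3 = [(0.001218)(0) - (0.0009091)(-0.00002778)]/D = 0.005559 V
I_R1 = (V_0 - V_1)/R1 = (10 - 0.7468)/11000 = 0.0008412 A
P_R1 = I_R1² × R1 = (0.0008412)² × 11000 = 0.007784 W

Final answer: 0.007784 W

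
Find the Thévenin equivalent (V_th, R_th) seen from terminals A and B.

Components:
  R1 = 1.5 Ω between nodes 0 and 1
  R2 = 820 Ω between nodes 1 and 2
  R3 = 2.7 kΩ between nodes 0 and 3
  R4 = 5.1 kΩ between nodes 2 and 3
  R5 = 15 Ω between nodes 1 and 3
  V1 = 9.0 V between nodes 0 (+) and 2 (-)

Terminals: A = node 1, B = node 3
Step 1 — V_th is the open-circuit voltage V_A - V_B (nothing connected across the terminals).
Nodal analysis, taking node 2 as the 0 V reference.
Source V1 fixes V_0 = 9 V.
KCL at each unknown node (sum of currents leaving = 0; resistances in Ω):
  Node 1: (V_1 - 9)/1.5 + (V_1 - 0)/820 + (V_1 - V_3)/15 = 0
  Node 3: (V_3 - 9)/2700 + (V_3 - 0)/5100 + (V_3 - V_1)/15 = 0
Collecting terms (coefficients in siemens):
  0.7346·V_1 - 0.06667·V_3 = 6
  0.06723·V_3 - 0.06667·V_1 = 0.003333
Determinant D = (0.7346)(0.06723) - (-0.06667)(-0.06667) = 0.04494
V_1 = [(6)(0.06723) - (-0.06667)(0.003333)]/D = 8.981 V
V_3 = [(0.7346)(0.003333) - (6)(-0.06667)]/D = 8.955 V
V_th = V_1 - V_3 = 8.981 - 8.955 = 0.02609 V
Step 2 — R_th: zero the source — replace V1 by a short circuit (node 2 merges into node 0) — and find the resistance seen between A (node 1) and B (node 3).
Reduce the network between node 1 (A) and node 3 (B) by series/parallel combination:
  Rp1 = R1 ‖ R2 (parallel, both between nodes 0 and 1) = 1/(1/1.5 + 1/820) = 1.497 Ω
  Rp2 = R3 ‖ R4 (parallel, both between nodes 0 and 3) = 1/(1/2700 + 1/5100) = 1765 Ω
  Rs1 = Rp1 + Rp2 (series, joined only at node 0) = 1.497 + 1765 = 1767 Ω
  Rp3 = R5 ‖ Rs1 (parallel, both between nodes 1 and 3) = 1/(1/15 + 1/1767) = 14.87 Ω
R_th = 14.87 Ω

Final answer: V_th = 0.02609 V, R_th = 14.87 Ω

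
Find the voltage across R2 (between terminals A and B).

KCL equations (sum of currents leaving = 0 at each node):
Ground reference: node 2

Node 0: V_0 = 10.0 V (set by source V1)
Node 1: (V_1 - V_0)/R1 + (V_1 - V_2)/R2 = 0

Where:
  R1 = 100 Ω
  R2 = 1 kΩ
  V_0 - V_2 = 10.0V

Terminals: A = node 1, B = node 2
R1 and R2 are in series across V1 (node 0 → node 1 → node 2), and the output A–B is taken across R2, so this is a voltage divider.
Series current: I = V1/(R1 + R2) = 10/(100 + 1000) = 10/1100 = 0.009091 A
V_R2 = I × R2 = V1 × R2/(R1 + R2) = 10 × 1000/1100 = 9.091 V

Final answer: 9.091 V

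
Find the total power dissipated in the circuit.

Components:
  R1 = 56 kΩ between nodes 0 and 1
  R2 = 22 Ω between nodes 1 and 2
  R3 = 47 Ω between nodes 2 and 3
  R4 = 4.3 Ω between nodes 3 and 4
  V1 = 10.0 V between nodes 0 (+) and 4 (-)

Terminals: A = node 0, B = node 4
Nodal analysis, taking node 4 as the 0 V reference.
Source V1 fixes V_0 = 10 V.
KCL at each unknown node (sum of currents leaving = 0; resistances in Ω):
  Node 1: (V_1 - 10)/56000 + (V_1 - V_2)/22 = 0
  Node 2: (V_2 - V_1)/22 + (V_2 - V_3)/47 = 0
  Node 3: (V_3 - V_2)/47 + (V_3 - 0)/4.3 = 0
Collecting terms (coefficients in siemens):
  0.04547·V_1 - 0.04545·V_2 = 0.0001786
  0.06673·V_2 - 0.04545·V_1 - 0.02128·V_3 = 0
  0.2538·V_3 - 0.02128·V_2 = 0
Solving these 3 simultaneous equations (Gaussian elimination) gives:
  V_1 = 0.01307 V, V_2 = 0.009149 V, V_3 = 0.0007669 V
Power in each resistor, P = (ΔV)²/R:
  P_R1 = (10 - 0.01307)²/56000 = 0.001781 W
  P_R2 = (0.01307 - 0.009149)²/22 = 0.0000006997 W
  P_R3 = (0.009149 - 0.0007669)²/47 = 0.000001495 W
  P_R4 = (0.0007669 - 0)²/4.3 = 0.0000001368 W
P_total = P_R1 + P_R2 + P_R3 + P_R4 = 0.001783 W

Final answer: 0.001783 W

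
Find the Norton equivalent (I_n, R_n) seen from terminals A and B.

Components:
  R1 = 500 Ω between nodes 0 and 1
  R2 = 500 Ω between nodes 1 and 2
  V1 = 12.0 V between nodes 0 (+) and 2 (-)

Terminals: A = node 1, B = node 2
Find the Thévenin equivalent first; then I_n = V_th/R_th and R_n = R_th.
Step 1 — V_th is the open-circuit voltage V_A - V_B (nothing connected across the terminals).
Nodal analysis, taking node 2 as the 0 V reference.
Source V1 fixes V_0 = 12 V.
KCL at each unknown node (sum of currents leaving = 0; resistances in Ω):
  Node 1: (V_1 - 12)/500 + (V_1 - 0)/500 = 0
Collecting terms: 0.004 × V_1 = 0.024  =>  V_1 = 6 V
V_th = V_1 - V_2 = 6 - 0 = 6 V
Step 2 — R_th: zero the source — replace V1 by a short circuit (node 2 merges into node 0) — and find the resistance seen between A (node 1) and B (node 0).
Reduce the network between node 1 (A) and node 0 (B) by series/parallel combination:
  Rp1 = R1 ‖ R2 (parallel, both between nodes 0 and 1) = 1/(1/500 + 1/500) = 250 Ω
R_th = 250 Ω
I_n = V_th/R_th = 6/250 = 0.024 A, and R_n = R_th = 250 Ω

Final answer: I_n = 0.024 A, R_n = 250 Ω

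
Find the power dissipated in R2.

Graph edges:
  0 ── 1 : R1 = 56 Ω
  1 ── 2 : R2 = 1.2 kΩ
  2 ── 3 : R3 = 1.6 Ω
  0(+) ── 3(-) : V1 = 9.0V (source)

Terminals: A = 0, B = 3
Nodal analysis, taking node 3 as the 0 V reference.
Source V1 fixes V_0 = 9 V.
KCL at each unknown node (sum of currents leaving = 0; resistances in Ω):
  Node 1: (V_1 - 9)/56 + (V_1 - V_2)/1200 = 0
  Node 2: (V_2 - V_1)/1200 + (V_2 - 0)/1.6 = 0
Collecting terms (coefficients in siemens):
  0.01869·V_1 - 0.0008333·V_2 = 0.1607
  0.6258·V_2 - 0.0008333·V_1 = 0
Determinant D = (0.01869)(0.6258) - (-0.0008333)(-0.0008333) = 0.0117
V_1 = [(0.1607)(0.6258) - (-0.0008333)(0)]/D = 8.599 V
V_2 = [(0.01869)(0) - (0.1607)(-0.0008333)]/D = 0.01145 V
I_R2 = (V_1 - V_2)/R2 = (8.599 - 0.01145)/1200 = 0.007156 A
P_R2 = I_R2² × R2 = (0.007156)² × 1200 = 0.06146 W

Final answer: 0.06146 W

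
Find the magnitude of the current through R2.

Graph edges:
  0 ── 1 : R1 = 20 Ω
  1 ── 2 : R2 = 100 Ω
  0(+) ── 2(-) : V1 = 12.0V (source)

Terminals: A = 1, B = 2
Nodal analysis, taking node 2 as the 0 V reference.
Source V1 fixes V_0 = 12 V.
KCL at each unknown node (sum of currents leaving = 0; resistances in Ω):
  Node 1: (V_1 - 12)/20 + (V_1 - 0)/100 = 0
Collecting terms: 0.06 × V_1 = 0.6  =>  V_1 = 10 V
I_R2 = (V_1 - V_2)/R2 = (10 - 0)/100 = 0.1 A
|I_R2| = 0.1 A

Final answer: |I_R2| = 0.1 A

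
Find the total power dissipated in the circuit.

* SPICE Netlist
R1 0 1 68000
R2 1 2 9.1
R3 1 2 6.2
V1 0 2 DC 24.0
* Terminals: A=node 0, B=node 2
Nodal analysis, taking node 2 as the 0 V reference.
Source V1 fixes V_0 = 24 V.
KCL at each unknown node (sum of currents leaving = 0; resistances in Ω):
  Node 1: (V_1 - 24)/68000 + (V_1 - 0)/9.1 + (V_1 - 0)/6.2 = 0
Collecting terms: 0.2712 × V_1 = 0.0003529  =>  V_1 = 0.001301 V
Power in each resistor, P = (ΔV)²/R:
  P_R1 = (24 - 0.001301)²/68000 = 0.00847 W
  P_R2 = (0.001301 - 0)²/9.1 = 0.0000001861 W
  P_R3 = (0.001301 - 0)²/6.2 = 0.0000002732 W
P_total = P_R1 + P_R2 + P_R3 = 0.00847 W

Final answer: 0.00847 W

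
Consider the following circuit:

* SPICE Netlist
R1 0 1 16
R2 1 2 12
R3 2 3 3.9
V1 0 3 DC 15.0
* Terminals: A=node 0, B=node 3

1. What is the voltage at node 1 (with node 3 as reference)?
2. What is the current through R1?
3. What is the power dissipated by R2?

Nodal analysis, taking node 3 as the 0 V reference.
Source V1 fixes V_0 = 15 V.
KCL at each unknown node (sum of currents leaving = 0; resistances in Ω):
  Node 1: (V_1 - 15)/16 + (V_1 - V_2)/12 = 0
  Node 2: (V_2 - V_1)/12 + (V_2 - 0)/3.9 = 0
Collecting terms (coefficients in siemens):
  0.1458·V_1 - 0.08333·V_2 = 0.9375
  0.3397·V_2 - 0.08333·V_1 = 0
Determinant D = (0.1458)(0.3397) - (-0.08333)(-0.08333) = 0.0426
V_1 = [(0.9375)(0.3397) - (-0.08333)(0)]/D = 7.476 V
V_2 = [(0.1458)(0) - (0.9375)(-0.08333)]/D = 1.834 V
Part 1:
  Read off the nodal solution: V_1 = 7.476 V
Part 2:
  I_R1 = (V_0 - V_1)/R1 = (15 - 7.476)/16 = 0.4702 A
  Magnitude: I_R1 = 0.4702 A
Part 3:
  I_R2 = (V_1 - V_2)/R2 = (7.476 - 1.834)/12 = 0.4702 A
  P_R2 = I_R2² × R2 = (0.4702)² × 12 = 2.653 W

Final answers:
1. V_1 = 7.476 V
2. I_R1 = 0.4702 A
3. P_R2 = 2.653 W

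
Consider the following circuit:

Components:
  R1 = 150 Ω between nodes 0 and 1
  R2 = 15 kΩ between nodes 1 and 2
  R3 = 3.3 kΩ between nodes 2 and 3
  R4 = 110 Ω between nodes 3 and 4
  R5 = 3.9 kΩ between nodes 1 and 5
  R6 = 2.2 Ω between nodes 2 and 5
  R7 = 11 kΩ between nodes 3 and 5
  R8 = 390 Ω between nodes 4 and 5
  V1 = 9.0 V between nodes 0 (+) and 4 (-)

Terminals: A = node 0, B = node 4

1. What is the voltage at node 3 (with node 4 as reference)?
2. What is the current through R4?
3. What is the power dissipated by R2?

Nodal analysis, taking node 4 as the 0 V reference.
Source V1 fixes V_0 = 9 V.
KCL at each unknown node (sum of currents leaving = 0; resistances in Ω):
  Node 1: (V_1 - 9)/150 + (V_1 - V_2)/15000 + (V_1 - V_5)/3900 = 0
  Node 2: (V_2 - V_1)/15000 + (V_2 - V_3)/3300 + (V_2 - V_5)/2.2 = 0
  Node 3: (V_3 - V_2)/3300 + (V_3 - 0)/110 + (V_3 - V_5)/11000 = 0
  Node 5: (V_5 - V_1)/3900 + (V_5 - V_2)/2.2 + (V_5 - V_3)/11000 + (V_5 - 0)/390 = 0
Collecting terms (coefficients in siemens):
  0.00699·V_1 - 0.00006667·V_2 - 0.0002564·V_5 = 0.06
  0.4549·V_2 - 0.00006667·V_1 - 0.000303·V_3 - 0.4545·V_5 = 0
  0.009485·V_3 - 0.000303·V_2 - 0.00009091·V_5 = 0
  0.4575·V_5 - 0.0002564·V_1 - 0.4545·V_2 - 0.00009091·V_3 = 0
Solving these 4 simultaneous equations (Gaussian elimination) gives:
  V_1 = 8.623 V, V_2 = 0.8539 V, V_3 = 0.03546 V, V_5 = 0.8533 V
Part 1:
  Read off the nodal solution: V_3 = 0.03546 V
Part 2:
  I_R4 = (V_3 - V_4)/R4 = (0.03546 - 0)/110 = 0.0003224 A
  Magnitude: I_R4 = 0.0003224 A
Part 3:
  I_R2 = (V_1 - V_2)/R2 = (8.623 - 0.8539)/15000 = 0.000518 A
  P_R2 = I_R2² × R2 = (0.000518)² × 15000 = 0.004024 W

Final answers:
1. V_3 = 0.03546 V
2. I_R4 = 0.0003224 A
3. P_R2 = 0.004024 W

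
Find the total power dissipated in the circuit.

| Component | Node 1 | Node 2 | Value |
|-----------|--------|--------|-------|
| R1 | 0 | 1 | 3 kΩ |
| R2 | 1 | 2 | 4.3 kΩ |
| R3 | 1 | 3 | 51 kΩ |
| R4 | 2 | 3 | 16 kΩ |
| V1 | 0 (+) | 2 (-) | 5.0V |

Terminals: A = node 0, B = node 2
Nodal analysis, taking node 2 as the 0 V reference.
Source V1 fixes V_0 = 5 V.
KCL at each unknown node (sum of currents leaving = 0; resistances in Ω):
  Node 1: (V_1 - 5)/3000 + (V_1 - 0)/4300 + (V_1 - V_3)/51000 = 0
  Node 3: (V_3 - V_1)/51000 + (V_3 - 0)/16000 = 0
Collecting terms (coefficients in siemens):
  0.0005855·V_1 - 0.00001961·V_3 = 0.001667
  0.00008211·V_3 - 0.00001961·V_1 = 0
Determinant D = (0.0005855)(0.00008211) - (-0.00001961)(-0.00001961) = 0.00000004769
V_1 = [(0.001667)(0.00008211) - (-0.00001961)(0)]/D = 2.87 V
V_3 = [(0.0005855)(0) - (0.001667)(-0.00001961)]/D = 0.6853 V
Power in each resistor, P = (ΔV)²/R:
  P_R1 = (5 - 2.87)²/3000 = 0.001513 W
  P_R2 = (2.87 - 0)²/4300 = 0.001915 W
  P_R3 = (2.87 - 0.6853)²/51000 = 0.00009355 W
  P_R4 = (0 - 0.6853)²/16000 = 0.00002935 W
P_total = P_R1 + P_R2 + P_R3 + P_R4 = 0.003551 W

Final answer: 0.003551 W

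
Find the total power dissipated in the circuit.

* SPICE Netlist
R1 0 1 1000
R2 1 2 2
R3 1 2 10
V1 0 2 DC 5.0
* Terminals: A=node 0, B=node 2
Nodal analysis, taking node 2 as the 0 V reference.
Source V1 fixes V_0 = 5 V.
KCL at each unknown node (sum of currents leaving = 0; resistances in Ω):
  Node 1: (V_1 - 5)/1000 + (V_1 - 0)/2 + (V_1 - 0)/10 = 0
Collecting terms: 0.601 × V_1 = 0.005  =>  V_1 = 0.008319 V
Power in each resistor, P = (ΔV)²/R:
  P_R1 = (5 - 0.008319)²/1000 = 0.02492 W
  P_R2 = (0.008319 - 0)²/2 = 0.00003461 W
  P_R3 = (0.008319 - 0)²/10 = 0.000006921 W
P_total = P_R1 + P_R2 + P_R3 = 0.02496 W

Final answer: 0.02496 W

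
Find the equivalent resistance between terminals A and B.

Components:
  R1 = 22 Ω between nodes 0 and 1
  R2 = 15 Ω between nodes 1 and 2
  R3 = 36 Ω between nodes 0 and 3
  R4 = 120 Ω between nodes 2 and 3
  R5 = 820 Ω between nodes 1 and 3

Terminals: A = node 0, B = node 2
The network is not a plain series/parallel combination. Inject a 1 A test current into terminal A (node 0) and return it from terminal B (node 2); then R_eq = V_A / (1 A).
Nodal analysis, taking node 2 as the 0 V reference.
Current source I_test pushes 1 A into node 0 and draws it out of node 2.
KCL at each unknown node (sum of currents leaving = 0; resistances in Ω):
  Node 0: (V_0 - V_1)/22 + (V_0 - V_3)/36 - 1 = 0
  Node 1: (V_1 - V_0)/22 + (V_1 - 0)/15 + (V_1 - V_3)/820 = 0
  Node 3: (V_3 - V_0)/36 + (V_3 - V_1)/820 + (V_3 - 0)/120 = 0
Collecting terms (coefficients in siemens):
  0.07323·V_0 - 0.04545·V_1 - 0.02778·V_3 = 1
  0.1133·V_1 - 0.04545·V_0 - 0.00122·V_3 = 0
  0.03733·V_3 - 0.02778·V_0 - 0.00122·V_1 = 0
Solving these 3 simultaneous equations (Gaussian elimination) gives:
  V_0 = 29.77 V, V_1 = 12.18 V, V_3 = 22.55 V
R_eq = V_0 / 1 A = 29.77 Ω

Final answer: 29.77 Ω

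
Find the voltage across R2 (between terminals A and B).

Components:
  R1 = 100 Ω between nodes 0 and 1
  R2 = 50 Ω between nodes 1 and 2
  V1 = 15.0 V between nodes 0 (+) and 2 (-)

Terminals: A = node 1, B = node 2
R1 and R2 are in series across V1 (node 0 → node 1 → node 2), and the output A–B is taken across R2, so this is a voltage divider.
Series current: I = V1/(R1 + R2) = 15/(100 + 50) = 15/150 = 0.1 A
V_R2 = I × R2 = V1 × R2/(R1 + R2) = 15 × 50/150 = 5 V

Final answer: 5 V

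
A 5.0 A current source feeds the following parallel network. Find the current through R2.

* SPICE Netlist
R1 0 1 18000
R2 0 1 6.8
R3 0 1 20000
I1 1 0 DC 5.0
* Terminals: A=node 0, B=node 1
All resistors sit directly between nodes 0 and 1, so they are in parallel and share one voltage V; the full source current 5 A splits among them.
1/R_par = 1/18000 + 1/6.8 + 1/20000 = 0.1472 S  =>  R_par = 6.795 Ω
V = I × R_par = 5 × 6.795 = 33.98 V
I_R2 = V/R2 = 33.98/6.8 = 4.996 A

Final answer: 4.996 A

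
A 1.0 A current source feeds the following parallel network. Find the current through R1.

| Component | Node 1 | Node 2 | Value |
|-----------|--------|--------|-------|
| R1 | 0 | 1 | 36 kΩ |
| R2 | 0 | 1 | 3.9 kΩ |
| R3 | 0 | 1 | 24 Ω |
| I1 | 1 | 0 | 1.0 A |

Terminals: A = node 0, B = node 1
All resistors sit directly between nodes 0 and 1, so they are in parallel and share one voltage V; the full source current 1 A splits among them.
1/R_par = 1/36000 + 1/3900 + 1/24 = 0.04195 S  =>  R_par = 23.84 Ω
V = I × R_par = 1 × 23.84 = 23.84 V
I_R1 = V/R1 = 23.84/36000 = 0.0006622 A

Final answer: 0.0006622 A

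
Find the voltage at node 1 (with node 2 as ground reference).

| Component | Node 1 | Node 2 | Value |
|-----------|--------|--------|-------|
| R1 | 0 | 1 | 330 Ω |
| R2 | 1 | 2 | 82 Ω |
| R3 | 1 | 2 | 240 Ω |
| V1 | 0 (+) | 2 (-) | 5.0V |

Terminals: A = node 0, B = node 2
Nodal analysis, taking node 2 as the 0 V reference.
Source V1 fixes V_0 = 5 V.
KCL at each unknown node (sum of currents leaving = 0; resistances in Ω):
  Node 1: (V_1 - 5)/330 + (V_1 - 0)/82 + (V_1 - 0)/240 = 0
Collecting terms: 0.01939 × V_1 = 0.01515  =>  V_1 = 0.7813 V
The requested potential is V_1 = 0.7813 V.

Final answer: V_1 = 0.7813 V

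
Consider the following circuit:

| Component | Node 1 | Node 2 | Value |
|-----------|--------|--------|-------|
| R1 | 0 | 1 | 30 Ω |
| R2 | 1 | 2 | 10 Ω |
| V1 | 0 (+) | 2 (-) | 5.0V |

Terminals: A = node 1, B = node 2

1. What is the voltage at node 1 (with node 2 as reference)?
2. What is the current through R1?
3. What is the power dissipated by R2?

Nodal analysis, taking node 2 as the 0 V reference.
Source V1 fixes V_0 = 5 V.
KCL at each unknown node (sum of currents leaving = 0; resistances in Ω):
  Node 1: (V_1 - 5)/30 + (V_1 - 0)/10 = 0
Collecting terms: 0.1333 × V_1 = 0.1667  =>  V_1 = 1.25 V
Part 1:
  Read off the nodal solution: V_1 = 1.25 V
Part 2:
  I_R1 = (V_0 - V_1)/R1 = (5 - 1.25)/30 = 0.125 A
  Magnitude: I_R1 = 0.125 A
Part 3:
  I_R2 = (V_1 - V_2)/R2 = (1.25 - 0)/10 = 0.125 A
  P_R2 = I_R2² × R2 = (0.125)² × 10 = 0.1562 W

Final answers:
1. V_1 = 1.25 V
2. I_R1 = 0.125 A
3. P_R2 = 0.1562 W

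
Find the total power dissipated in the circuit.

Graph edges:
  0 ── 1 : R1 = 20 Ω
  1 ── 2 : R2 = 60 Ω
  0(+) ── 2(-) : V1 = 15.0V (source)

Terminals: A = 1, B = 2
Nodal analysis, taking node 2 as the 0 V reference.
Source V1 fixes V_0 = 15 V.
KCL at each unknown node (sum of currents leaving = 0; resistances in Ω):
  Node 1: (V_1 - 15)/20 + (V_1 - 0)/60 = 0
Collecting terms: 0.06667 × V_1 = 0.75  =>  V_1 = 11.25 V
Power in each resistor, P = (ΔV)²/R:
  P_R1 = (15 - 11.25)²/20 = 0.7031 W
  P_R2 = (11.25 - 0)²/60 = 2.109 W
P_total = P_R1 + P_R2 = 2.812 W

Final answer: 2.812 W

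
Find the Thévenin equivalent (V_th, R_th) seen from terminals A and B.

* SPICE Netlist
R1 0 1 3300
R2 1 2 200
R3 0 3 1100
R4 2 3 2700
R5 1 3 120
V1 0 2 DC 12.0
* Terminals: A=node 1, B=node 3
Step 1 — V_th is the open-circuit voltage V_A - V_B (nothing connected across the terminals).
Nodal analysis, taking node 2 as the 0 V reference.
Source V1 fixes V_0 = 12 V.
KCL at each unknown node (sum of currents leaving = 0; resistances in Ω):
  Node 1: (V_1 - 12)/3300 + (V_1 - 0)/200 + (V_1 - V_3)/120 = 0
  Node 3: (V_3 - 12)/1100 + (V_3 - 0)/2700 + (V_3 - V_1)/120 = 0
Collecting terms (coefficients in siemens):
  0.01364·V_1 - 0.008333·V_3 = 0.003636
  0.009613·V_3 - 0.008333·V_1 = 0.01091
Determinant D = (0.01364)(0.009613) - (-0.008333)(-0.008333) = 0.00006164
V_1 = [(0.003636)(0.009613) - (-0.008333)(0.01091)]/D = 2.042 V
V_3 = [(0.01364)(0.01091) - (0.003636)(-0.008333)]/D = 2.905 V
V_th = V_1 - V_3 = 2.042 - 2.905 = -0.8631 V
Step 2 — R_th: zero the source — replace V1 by a short circuit (node 2 merges into node 0) — and find the resistance seen between A (node 1) and B (node 3).
Reduce the network between node 1 (A) and node 3 (B) by series/parallel combination:
  Rp1 = R1 ‖ R2 (parallel, both between nodes 0 and 1) = 1/(1/3300 + 1/200) = 188.6 Ω
  Rp2 = R3 ‖ R4 (parallel, both between nodes 0 and 3) = 1/(1/1100 + 1/2700) = 781.6 Ω
  Rs1 = Rp1 + Rp2 (series, joined only at node 0) = 188.6 + 781.6 = 970.2 Ω
  Rp3 = R5 ‖ Rs1 (parallel, both between nodes 1 and 3) = 1/(1/120 + 1/970.2) = 106.8 Ω
R_th = 106.8 Ω

Final answer: V_th = -0.8631 V, R_th = 106.8 Ω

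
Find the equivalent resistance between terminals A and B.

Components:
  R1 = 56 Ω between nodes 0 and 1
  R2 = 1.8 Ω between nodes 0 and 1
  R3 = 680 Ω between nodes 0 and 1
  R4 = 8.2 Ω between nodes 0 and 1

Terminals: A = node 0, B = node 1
Reduce the network between node 0 (A) and node 1 (B) by series/parallel combination:
  Rp1 = R1 ‖ R2 ‖ R3 ‖ R4 (parallel, all between nodes 0 and 1) = 1/(1/56 + 1/1.8 + 1/680 + 1/8.2) = 1.435 Ω
R_eq = 1.435 Ω

Final answer: 1.435 Ω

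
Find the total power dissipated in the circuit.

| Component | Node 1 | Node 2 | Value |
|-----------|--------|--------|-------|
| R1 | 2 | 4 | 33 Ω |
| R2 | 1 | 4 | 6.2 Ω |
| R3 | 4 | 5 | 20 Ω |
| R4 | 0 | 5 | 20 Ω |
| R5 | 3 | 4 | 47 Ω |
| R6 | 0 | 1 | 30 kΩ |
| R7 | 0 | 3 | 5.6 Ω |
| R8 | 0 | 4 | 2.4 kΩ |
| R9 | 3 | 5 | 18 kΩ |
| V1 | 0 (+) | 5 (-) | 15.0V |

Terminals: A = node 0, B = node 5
Nodal analysis, taking node 5 as the 0 V reference.
Source V1 fixes V_0 = 15 V.
KCL at each unknown node (sum of currents leaving = 0; resistances in Ω):
  Node 1: (V_1 - V_4)/6.2 + (V_1 - 15)/30000 = 0
  Node 2: (V_2 - V_4)/33 = 0
  Node 3: (V_3 - V_4)/47 + (V_3 - 15)/5.6 + (V_3 - 0)/18000 = 0
  Node 4: (V_4 - V_2)/33 + (V_4 - V_1)/6.2 + (V_4 - 0)/20 + (V_4 - V_3)/47 + (V_4 - 15)/2400 = 0
Collecting terms (coefficients in siemens):
  0.1613·V_1 - 0.1613·V_4 = 0.0005
  0.0303·V_2 - 0.0303·V_4 = 0
  0.1999·V_3 - 0.02128·V_4 = 2.679
  0.2633·V_4 - 0.1613·V_1 - 0.0303·V_2 - 0.02128·V_3 = 0.00625
Solving these 4 simultaneous equations (Gaussian elimination) gives:
  V_1 = 4.204 V, V_2 = 4.201 V, V_3 = 13.85 V, V_4 = 4.201 V
Power in each resistor, P = (ΔV)²/R:
  P_R1 = (4.201 - 4.201)²/33 = 0 W
  P_R2 = (4.204 - 4.201)²/6.2 = 0.000000803 W
  P_R3 = (4.201 - 0)²/20 = 0.8826 W
  P_R4 = (15 - 0)²/20 = 11.25 W
  P_R5 = (13.85 - 4.201)²/47 = 1.979 W
  P_R6 = (15 - 4.204)²/30000 = 0.003885 W
  P_R7 = (15 - 13.85)²/5.6 = 0.2376 W
  P_R8 = (15 - 4.201)²/2400 = 0.04859 W
  P_R9 = (13.85 - 0)²/18000 = 0.01065 W
P_total = P_R1 + P_R2 + P_R3 + P_R4 + P_R5 + P_R6 + P_R7 + P_R8 + P_R9 = 14.41 W

Final answer: 14.41 W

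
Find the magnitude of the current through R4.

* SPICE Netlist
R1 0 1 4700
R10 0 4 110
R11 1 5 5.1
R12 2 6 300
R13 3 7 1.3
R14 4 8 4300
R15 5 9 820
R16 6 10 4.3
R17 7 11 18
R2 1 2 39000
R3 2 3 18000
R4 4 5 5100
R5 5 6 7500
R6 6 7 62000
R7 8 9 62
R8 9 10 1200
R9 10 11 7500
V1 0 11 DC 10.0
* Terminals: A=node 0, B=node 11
Nodal analysis, taking node 11 as the 0 V reference.
Source V1 fixes V_0 = 10 V.
KCL at each unknown node (sum of currents leaving = 0; resistances in Ω):
  Node 1: (V_1 - 10)/4700 + (V_1 - V_2)/39000 + (V_1 - V_5)/5.1 = 0
  Node 2: (V_2 - V_1)/39000 + (V_2 - V_3)/18000 + (V_2 - V_6)/300 = 0
  Node 3: (V_3 - V_2)/18000 + (V_3 - V_7)/1.3 = 0
  Node 4: (V_4 - V_5)/5100 + (V_4 - 10)/110 + (V_4 - V_8)/4300 = 0
  Node 5: (V_5 - V_4)/5100 + (V_5 - V_6)/7500 + (V_5 - V_1)/5.1 + (V_5 - V_9)/820 = 0
  Node 6: (V_6 - V_5)/7500 + (V_6 - V_7)/62000 + (V_6 - V_2)/300 + (V_6 - V_10)/4.3 = 0
  Node 7: (V_7 - V_6)/62000 + (V_7 - V_3)/1.3 + (V_7 - 0)/18 = 0
  Node 8: (V_8 - V_9)/62 + (V_8 - V_4)/4300 = 0
  Node 9: (V_9 - V_8)/62 + (V_9 - V_10)/1200 + (V_9 - V_5)/820 = 0
  Node 10: (V_10 - V_9)/1200 + (V_10 - 0)/7500 + (V_10 - V_6)/4.3 = 0
Collecting terms (coefficients in siemens):
  0.1963·V_1 - 0.00002564·V_2 - 0.1961·V_5 = 0.002128
  0.003415·V_2 - 0.00002564·V_1 - 0.00005556·V_3 - 0.003333·V_6 = 0
  0.7693·V_3 - 0.00005556·V_2 - 0.7692·V_7 = 0
  0.00952·V_4 - 0.0001961·V_5 - 0.0002326·V_8 = 0.09091
  0.1976·V_5 - 0.1961·V_1 - 0.0001961·V_4 - 0.0001333·V_6 - 0.00122·V_9 = 0
  0.236·V_6 - 0.003333·V_2 - 0.0001333·V_5 - 0.00001613·V_7 - 0.2326·V_10 = 0
  0.8248·V_7 - 0.7692·V_3 - 0.00001613·V_6 = 0
  0.01636·V_8 - 0.0002326·V_4 - 0.01613·V_9 = 0
  0.01818·V_9 - 0.00122·V_5 - 0.01613·V_8 - 0.0008333·V_10 = 0
  0.2335·V_10 - 0.2326·V_6 - 0.0008333·V_9 = 0
Solving these 10 simultaneous equations (Gaussian elimination) gives:
  V_1 = 8.046 V, V_2 = 6.289 V, V_3 = 0.008584 V, V_4 = 9.902 V
  V_5 = 8.044 V, V_6 = 6.38 V, V_7 = 0.00813 V, V_8 = 7.656 V
  V_9 = 7.624 V, V_10 = 6.381 V
I_R4 = (V_4 - V_5)/R4 = (9.902 - 8.044)/5100 = 0.0003643 A
|I_R4| = 0.0003643 A

Final answer: |I_R4| = 0.0003643 A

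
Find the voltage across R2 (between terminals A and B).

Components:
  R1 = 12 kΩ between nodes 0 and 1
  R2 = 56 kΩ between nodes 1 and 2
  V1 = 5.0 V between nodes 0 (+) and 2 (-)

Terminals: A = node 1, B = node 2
R1 and R2 are in series across V1 (node 0 → node 1 → node 2), and the output A–B is taken across R2, so this is a voltage divider.
Series current: I = V1/(R1 + R2) = 5/(12000 + 56000) = 5/68000 = 0.00007353 A
V_R2 = I × R2 = V1 × R2/(R1 + R2) = 5 × 56000/68000 = 4.118 V

Final answer: 4.118 V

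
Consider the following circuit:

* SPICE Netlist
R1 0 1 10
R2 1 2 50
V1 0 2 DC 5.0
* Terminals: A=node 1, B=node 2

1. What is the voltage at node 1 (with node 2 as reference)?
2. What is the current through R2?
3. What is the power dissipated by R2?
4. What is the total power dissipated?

Nodal analysis, taking node 2 as the 0 V reference.
Source V1 fixes V_0 = 5 V.
KCL at each unknown node (sum of currents leaving = 0; resistances in Ω):
  Node 1: (V_1 - 5)/10 + (V_1 - 0)/50 = 0
Collecting terms: 0.12 × V_1 = 0.5  =>  V_1 = 4.167 V
Part 1:
  Read off the nodal solution: V_1 = 4.167 V
Part 2:
  I_R2 = (V_1 - V_2)/R2 = (4.167 - 0)/50 = 0.08333 A
  Magnitude: I_R2 = 0.08333 A
Part 3:
  I_R2 = (V_1 - V_2)/R2 = (4.167 - 0)/50 = 0.08333 A
  P_R2 = I_R2² × R2 = (0.08333)² × 50 = 0.3472 W
Part 4:
  Power in each resistor, P = (ΔV)²/R:
    P_R1 = (5 - 4.167)²/10 = 0.06944 W
    P_R2 = (4.167 - 0)²/50 = 0.3472 W
  P_total = P_R1 + P_R2 = 0.4167 W

Final answers:
1. V_1 = 4.167 V
2. I_R2 = 0.08333 A
3. P_R2 = 0.3472 W
4. P_total = 0.4167 W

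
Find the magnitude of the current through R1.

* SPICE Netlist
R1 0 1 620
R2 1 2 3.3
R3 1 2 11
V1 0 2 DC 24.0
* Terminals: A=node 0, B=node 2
Nodal analysis, taking node 2 as the 0 V reference.
Source V1 fixes V_0 = 24 V.
KCL at each unknown node (sum of currents leaving = 0; resistances in Ω):
  Node 1: (V_1 - 24)/620 + (V_1 - 0)/3.3 + (V_1 - 0)/11 = 0
Collecting terms: 0.3956 × V_1 = 0.03871  =>  V_1 = 0.09786 V
I_R1 = (V_0 - V_1)/R1 = (24 - 0.09786)/620 = 0.03855 A
|I_R1| = 0.03855 A

Final answer: |I_R1| = 0.03855 A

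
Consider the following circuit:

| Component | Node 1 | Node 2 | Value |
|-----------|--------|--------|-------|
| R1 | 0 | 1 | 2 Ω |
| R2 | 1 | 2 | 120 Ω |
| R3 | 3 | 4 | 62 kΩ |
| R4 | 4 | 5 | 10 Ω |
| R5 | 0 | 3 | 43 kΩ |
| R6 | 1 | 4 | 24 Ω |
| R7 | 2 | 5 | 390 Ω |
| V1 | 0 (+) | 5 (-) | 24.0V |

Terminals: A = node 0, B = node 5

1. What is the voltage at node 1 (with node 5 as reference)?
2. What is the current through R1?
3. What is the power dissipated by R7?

Nodal analysis, taking node 5 as the 0 V reference.
Source V1 fixes V_0 = 24 V.
KCL at each unknown node (sum of currents leaving = 0; resistances in Ω):
  Node 1: (V_1 - 24)/2 + (V_1 - V_2)/120 + (V_1 - V_4)/24 = 0
  Node 2: (V_2 - V_1)/120 + (V_2 - 0)/390 = 0
  Node 3: (V_3 - V_4)/62000 + (V_3 - 24)/43000 = 0
  Node 4: (V_4 - V_3)/62000 + (V_4 - 0)/10 + (V_4 - V_1)/24 = 0
Collecting terms (coefficients in siemens):
  0.55·V_1 - 0.008333·V_2 - 0.04167·V_4 = 12
  0.0109·V_2 - 0.008333·V_1 = 0
  0.00003938·V_3 - 0.00001613·V_4 = 0.0005581
  0.1417·V_4 - 0.04167·V_1 - 0.00001613·V_3 = 0
Solving these 4 simultaneous equations (Gaussian elimination) gives:
  V_1 = 22.58 V, V_2 = 17.27 V, V_3 = 16.89 V, V_4 = 6.643 V
Part 1:
  Read off the nodal solution: V_1 = 22.58 V
Part 2:
  I_R1 = (V_0 - V_1)/R1 = (24 - 22.58)/2 = 0.7084 A
  Magnitude: I_R1 = 0.7084 A
Part 3:
  I_R7 = (V_2 - V_5)/R7 = (17.27 - 0)/390 = 0.04428 A
  P_R7 = I_R7² × R7 = (0.04428)² × 390 = 0.7647 W

Final answers:
1. V_1 = 22.58 V
2. I_R1 = 0.7084 A
3. P_R7 = 0.7647 W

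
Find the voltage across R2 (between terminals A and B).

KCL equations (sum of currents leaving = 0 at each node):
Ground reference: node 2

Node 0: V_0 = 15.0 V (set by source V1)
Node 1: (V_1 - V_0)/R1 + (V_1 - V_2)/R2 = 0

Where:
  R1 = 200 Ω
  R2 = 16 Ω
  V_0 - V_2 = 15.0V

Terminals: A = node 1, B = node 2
R1 and R2 are in series across V1 (node 0 → node 1 → node 2), and the output A–B is taken across R2, so this is a voltage divider.
Series current: I = V1/(R1 + R2) = 15/(200 + 16) = 15/216 = 0.06944 A
V_R2 = I × R2 = V1 × R2/(R1 + R2) = 15 × 16/216 = 1.111 V

Final answer: 1.111 V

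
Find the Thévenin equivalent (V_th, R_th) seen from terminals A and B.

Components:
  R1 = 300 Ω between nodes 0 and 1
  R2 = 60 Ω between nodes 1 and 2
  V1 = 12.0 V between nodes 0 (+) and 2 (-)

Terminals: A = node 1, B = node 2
Step 1 — V_th is the open-circuit voltage V_A - V_B (nothing connected across the terminals).
Nodal analysis, taking node 2 as the 0 V reference.
Source V1 fixes V_0 = 12 V.
KCL at each unknown node (sum of currents leaving = 0; resistances in Ω):
  Node 1: (V_1 - 12)/300 + (V_1 - 0)/60 = 0
Collecting terms: 0.02 × V_1 = 0.04  =>  V_1 = 2 V
V_th = V_1 - V_2 = 2 - 0 = 2 V
Step 2 — R_th: zero the source — replace V1 by a short circuit (node 2 merges into node 0) — and find the resistance seen between A (node 1) and B (node 0).
Reduce the network between node 1 (A) and node 0 (B) by series/parallel combination:
  Rp1 = R1 ‖ R2 (parallel, both between nodes 0 and 1) = 1/(1/300 + 1/60) = 50 Ω
R_th = 50 Ω

Final answer: V_th = 2 V, R_th = 50 Ω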